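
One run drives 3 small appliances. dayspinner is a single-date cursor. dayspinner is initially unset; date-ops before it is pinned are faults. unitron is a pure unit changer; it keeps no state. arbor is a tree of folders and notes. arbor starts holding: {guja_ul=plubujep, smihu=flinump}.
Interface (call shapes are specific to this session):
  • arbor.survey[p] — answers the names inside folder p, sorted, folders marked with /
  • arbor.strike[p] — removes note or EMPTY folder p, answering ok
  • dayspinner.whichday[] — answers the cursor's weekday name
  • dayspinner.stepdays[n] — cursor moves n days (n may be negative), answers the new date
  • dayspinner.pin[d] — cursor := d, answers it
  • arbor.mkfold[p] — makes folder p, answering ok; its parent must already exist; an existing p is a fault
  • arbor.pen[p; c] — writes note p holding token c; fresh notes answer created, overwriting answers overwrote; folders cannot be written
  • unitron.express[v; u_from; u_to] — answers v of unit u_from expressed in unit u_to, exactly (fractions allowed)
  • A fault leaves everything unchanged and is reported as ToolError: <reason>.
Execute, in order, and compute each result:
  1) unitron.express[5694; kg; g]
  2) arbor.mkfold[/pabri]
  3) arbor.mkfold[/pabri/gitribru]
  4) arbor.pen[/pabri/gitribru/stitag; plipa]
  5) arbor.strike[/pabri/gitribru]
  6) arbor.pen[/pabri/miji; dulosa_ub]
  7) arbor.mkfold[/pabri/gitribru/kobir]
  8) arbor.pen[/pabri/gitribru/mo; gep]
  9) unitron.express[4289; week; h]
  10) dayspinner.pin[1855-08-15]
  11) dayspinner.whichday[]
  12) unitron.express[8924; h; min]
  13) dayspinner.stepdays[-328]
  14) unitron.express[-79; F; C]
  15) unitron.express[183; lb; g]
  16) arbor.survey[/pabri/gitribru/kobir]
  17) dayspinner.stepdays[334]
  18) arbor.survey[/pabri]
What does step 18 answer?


>>> express v: 5694 u_from: kg u_to: g
:: 5694000
>>> mkfold p: /pabri
:: ok
>>> mkfold p: /pabri/gitribru
:: ok
>>> pen p: /pabri/gitribru/stitag c: plipa
:: created
>>> strike p: /pabri/gitribru
:: ToolError: not empty
>>> pen p: /pabri/miji c: dulosa_ub
:: created
>>> mkfold p: /pabri/gitribru/kobir
:: ok
>>> pen p: /pabri/gitribru/mo c: gep
:: created
>>> express v: 4289 u_from: week u_to: h
:: 720552
>>> pin d: 1855-08-15
:: 1855-08-15
>>> whichday
:: Wednesday
>>> express v: 8924 u_from: h u_to: min
:: 535440
>>> stepdays n: -328
:: 1854-09-21
>>> express v: -79 u_from: F u_to: C
:: -185/3
>>> express v: 183 u_from: lb u_to: g
:: 8300740371/100000
>>> survey p: /pabri/gitribru/kobir
:: []
>>> stepdays n: 334
:: 1855-08-21
>>> survey p: /pabri
:: [gitribru/, miji]

Answer: [gitribru/, miji]


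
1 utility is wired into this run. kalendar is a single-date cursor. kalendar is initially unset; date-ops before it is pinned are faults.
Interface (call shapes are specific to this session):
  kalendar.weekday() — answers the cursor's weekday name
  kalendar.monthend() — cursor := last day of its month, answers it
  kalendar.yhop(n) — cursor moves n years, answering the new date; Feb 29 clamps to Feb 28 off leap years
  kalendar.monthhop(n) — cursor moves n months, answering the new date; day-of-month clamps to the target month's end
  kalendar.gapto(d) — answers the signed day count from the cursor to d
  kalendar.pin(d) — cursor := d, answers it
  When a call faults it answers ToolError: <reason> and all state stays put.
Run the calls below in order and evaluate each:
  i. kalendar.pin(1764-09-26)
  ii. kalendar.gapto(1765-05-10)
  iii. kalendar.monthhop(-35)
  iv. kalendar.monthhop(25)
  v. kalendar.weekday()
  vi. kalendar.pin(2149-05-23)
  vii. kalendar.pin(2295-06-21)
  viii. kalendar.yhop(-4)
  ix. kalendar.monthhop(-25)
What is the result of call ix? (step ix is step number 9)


Answer: 2289-05-21

Derivation:
==> kalendar.pin(d→1764-09-26)
<== 1764-09-26
==> kalendar.gapto(d→1765-05-10)
<== 226
==> kalendar.monthhop(n→-35)
<== 1761-10-26
==> kalendar.monthhop(n→25)
<== 1763-11-26
==> kalendar.weekday()
<== Saturday
==> kalendar.pin(d→2149-05-23)
<== 2149-05-23
==> kalendar.pin(d→2295-06-21)
<== 2295-06-21
==> kalendar.yhop(n→-4)
<== 2291-06-21
==> kalendar.monthhop(n→-25)
<== 2289-05-21


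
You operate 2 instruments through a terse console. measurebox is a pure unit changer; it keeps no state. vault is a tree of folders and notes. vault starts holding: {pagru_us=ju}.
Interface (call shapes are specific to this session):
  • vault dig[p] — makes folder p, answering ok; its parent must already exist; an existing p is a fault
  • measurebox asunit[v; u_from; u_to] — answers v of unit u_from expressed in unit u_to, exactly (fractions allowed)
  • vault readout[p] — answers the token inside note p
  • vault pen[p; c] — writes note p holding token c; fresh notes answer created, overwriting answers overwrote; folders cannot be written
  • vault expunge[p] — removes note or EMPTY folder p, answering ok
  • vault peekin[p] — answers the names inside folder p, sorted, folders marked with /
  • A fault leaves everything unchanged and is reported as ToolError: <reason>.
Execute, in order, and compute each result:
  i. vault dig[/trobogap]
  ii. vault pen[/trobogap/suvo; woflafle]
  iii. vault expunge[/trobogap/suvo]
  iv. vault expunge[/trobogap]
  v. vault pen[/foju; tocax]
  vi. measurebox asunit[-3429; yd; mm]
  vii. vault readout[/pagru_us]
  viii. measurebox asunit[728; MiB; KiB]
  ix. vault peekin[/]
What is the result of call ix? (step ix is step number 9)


Step: vault dig[/trobogap]
Result: ok
Step: vault pen[/trobogap/suvo; woflafle]
Result: created
Step: vault expunge[/trobogap/suvo]
Result: ok
Step: vault expunge[/trobogap]
Result: ok
Step: vault pen[/foju; tocax]
Result: created
Step: measurebox asunit[-3429; yd; mm]
Result: -15677388/5
Step: vault readout[/pagru_us]
Result: ju
Step: measurebox asunit[728; MiB; KiB]
Result: 745472
Step: vault peekin[/]
Result: [foju, pagru_us]

Answer: [foju, pagru_us]


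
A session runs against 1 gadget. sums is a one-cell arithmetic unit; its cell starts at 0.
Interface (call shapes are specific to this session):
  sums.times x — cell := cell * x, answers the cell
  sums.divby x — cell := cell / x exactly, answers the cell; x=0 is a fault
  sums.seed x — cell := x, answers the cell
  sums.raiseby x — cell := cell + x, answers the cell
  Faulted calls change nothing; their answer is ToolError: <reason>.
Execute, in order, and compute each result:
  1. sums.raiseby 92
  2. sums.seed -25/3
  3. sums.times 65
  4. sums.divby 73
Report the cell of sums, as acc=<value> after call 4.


Answer: acc=-1625/219

Derivation:
I run raiseby with 92, — result: 92.
Next I call seed with -25/3, giving -25/3.
I use times with 65, and get -1625/3.
Using divby with 73, which returns -1625/219.


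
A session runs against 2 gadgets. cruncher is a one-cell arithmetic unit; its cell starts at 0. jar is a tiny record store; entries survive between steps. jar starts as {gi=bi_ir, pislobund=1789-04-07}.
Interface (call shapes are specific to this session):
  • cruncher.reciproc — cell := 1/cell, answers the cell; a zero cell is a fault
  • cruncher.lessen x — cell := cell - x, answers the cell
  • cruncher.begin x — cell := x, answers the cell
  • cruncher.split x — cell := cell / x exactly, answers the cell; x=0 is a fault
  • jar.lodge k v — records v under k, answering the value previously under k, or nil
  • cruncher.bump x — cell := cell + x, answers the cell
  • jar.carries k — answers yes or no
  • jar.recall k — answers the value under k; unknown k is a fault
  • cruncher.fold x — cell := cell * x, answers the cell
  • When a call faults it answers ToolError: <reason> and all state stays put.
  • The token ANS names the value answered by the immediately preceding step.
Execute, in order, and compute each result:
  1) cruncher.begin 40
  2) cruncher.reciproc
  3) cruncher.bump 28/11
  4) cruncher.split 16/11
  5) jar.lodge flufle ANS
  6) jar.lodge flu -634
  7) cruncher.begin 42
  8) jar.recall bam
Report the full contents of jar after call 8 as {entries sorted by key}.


Do: cruncher.begin[x='40']
See: 40
Do: cruncher.reciproc[]
See: 1/40
Do: cruncher.bump[x='28/11']
See: 1131/440
Do: cruncher.split[x='16/11']
See: 1131/640
Do: jar.lodge[k='flufle'; v='ANS']
See: nil
Do: jar.lodge[k='flu'; v='-634']
See: nil
Do: cruncher.begin[x='42']
See: 42
Do: jar.recall[k='bam']
See: ToolError: no such key bam

Answer: {flu=-634, flufle=1131/640, gi=bi_ir, pislobund=1789-04-07}


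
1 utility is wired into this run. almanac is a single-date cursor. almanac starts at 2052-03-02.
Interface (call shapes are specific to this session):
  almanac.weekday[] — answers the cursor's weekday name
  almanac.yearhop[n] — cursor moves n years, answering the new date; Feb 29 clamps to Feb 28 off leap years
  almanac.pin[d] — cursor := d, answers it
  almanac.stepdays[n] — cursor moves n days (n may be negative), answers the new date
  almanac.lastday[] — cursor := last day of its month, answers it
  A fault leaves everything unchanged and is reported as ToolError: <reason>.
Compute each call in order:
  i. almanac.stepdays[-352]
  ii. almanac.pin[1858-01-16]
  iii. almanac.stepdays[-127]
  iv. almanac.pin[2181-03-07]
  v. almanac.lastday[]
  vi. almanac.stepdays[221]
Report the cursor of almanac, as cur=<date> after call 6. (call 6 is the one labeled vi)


>>> almanac.stepdays n→-352
  2051-03-16
>>> almanac.pin d→1858-01-16
  1858-01-16
>>> almanac.stepdays n→-127
  1857-09-11
>>> almanac.pin d→2181-03-07
  2181-03-07
>>> almanac.lastday
  2181-03-31
>>> almanac.stepdays n→221
  2181-11-07

Answer: cur=2181-11-07


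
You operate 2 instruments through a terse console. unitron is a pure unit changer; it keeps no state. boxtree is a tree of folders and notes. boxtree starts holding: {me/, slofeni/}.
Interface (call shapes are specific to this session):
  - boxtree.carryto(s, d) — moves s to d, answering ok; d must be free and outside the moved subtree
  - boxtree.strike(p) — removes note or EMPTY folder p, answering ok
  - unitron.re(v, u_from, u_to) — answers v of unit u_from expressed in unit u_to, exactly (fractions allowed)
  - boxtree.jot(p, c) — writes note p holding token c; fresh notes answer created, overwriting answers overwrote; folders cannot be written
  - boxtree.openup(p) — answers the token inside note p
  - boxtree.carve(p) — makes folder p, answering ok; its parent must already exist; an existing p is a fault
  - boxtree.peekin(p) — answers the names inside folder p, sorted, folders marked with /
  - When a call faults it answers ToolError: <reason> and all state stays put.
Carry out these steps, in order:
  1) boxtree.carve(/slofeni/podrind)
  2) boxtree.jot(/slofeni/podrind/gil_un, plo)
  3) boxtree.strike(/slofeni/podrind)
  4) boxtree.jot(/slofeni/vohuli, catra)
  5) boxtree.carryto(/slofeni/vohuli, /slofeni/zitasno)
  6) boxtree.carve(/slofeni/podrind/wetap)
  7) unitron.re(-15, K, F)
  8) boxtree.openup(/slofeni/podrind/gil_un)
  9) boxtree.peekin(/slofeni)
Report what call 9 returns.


Answer: [podrind/, zitasno]

Derivation:
-> carve(/slofeni/podrind)
<- ok
-> jot(/slofeni/podrind/gil_un, plo)
<- created
-> strike(/slofeni/podrind)
<- ToolError: not empty
-> jot(/slofeni/vohuli, catra)
<- created
-> carryto(/slofeni/vohuli, /slofeni/zitasno)
<- ok
-> carve(/slofeni/podrind/wetap)
<- ok
-> re(-15, K, F)
<- -48667/100
-> openup(/slofeni/podrind/gil_un)
<- plo
-> peekin(/slofeni)
<- [podrind/, zitasno]


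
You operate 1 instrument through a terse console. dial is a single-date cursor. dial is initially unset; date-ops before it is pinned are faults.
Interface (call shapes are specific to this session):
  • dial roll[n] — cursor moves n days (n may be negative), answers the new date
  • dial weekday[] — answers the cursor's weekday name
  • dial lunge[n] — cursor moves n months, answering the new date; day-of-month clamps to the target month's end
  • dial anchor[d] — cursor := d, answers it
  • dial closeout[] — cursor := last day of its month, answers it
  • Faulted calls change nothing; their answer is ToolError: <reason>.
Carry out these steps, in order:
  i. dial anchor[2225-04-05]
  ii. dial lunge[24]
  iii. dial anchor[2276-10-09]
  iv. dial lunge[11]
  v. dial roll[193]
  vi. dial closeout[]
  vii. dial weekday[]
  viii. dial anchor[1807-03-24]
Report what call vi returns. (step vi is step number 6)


Answer: 2278-03-31

Derivation:
==> dial anchor(d='2225-04-05')
<== 2225-04-05
==> dial lunge(n='24')
<== 2227-04-05
==> dial anchor(d='2276-10-09')
<== 2276-10-09
==> dial lunge(n='11')
<== 2277-09-09
==> dial roll(n='193')
<== 2278-03-21
==> dial closeout()
<== 2278-03-31
==> dial weekday()
<== Sunday
==> dial anchor(d='1807-03-24')
<== 1807-03-24


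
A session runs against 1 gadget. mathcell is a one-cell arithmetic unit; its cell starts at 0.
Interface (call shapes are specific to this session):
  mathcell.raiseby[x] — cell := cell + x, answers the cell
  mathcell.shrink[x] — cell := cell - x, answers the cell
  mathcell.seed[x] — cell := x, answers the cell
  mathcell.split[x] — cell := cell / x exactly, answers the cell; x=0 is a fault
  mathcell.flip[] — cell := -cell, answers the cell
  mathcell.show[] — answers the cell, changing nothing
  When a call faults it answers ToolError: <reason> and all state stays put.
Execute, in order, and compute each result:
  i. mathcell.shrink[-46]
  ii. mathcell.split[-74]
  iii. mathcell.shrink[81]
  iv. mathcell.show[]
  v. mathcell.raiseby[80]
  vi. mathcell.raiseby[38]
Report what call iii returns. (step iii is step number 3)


Step: mathcell.shrink[x→-46]
Result: 46
Step: mathcell.split[x→-74]
Result: -23/37
Step: mathcell.shrink[x→81]
Result: -3020/37
Step: mathcell.show[]
Result: -3020/37
Step: mathcell.raiseby[x→80]
Result: -60/37
Step: mathcell.raiseby[x→38]
Result: 1346/37

Answer: -3020/37


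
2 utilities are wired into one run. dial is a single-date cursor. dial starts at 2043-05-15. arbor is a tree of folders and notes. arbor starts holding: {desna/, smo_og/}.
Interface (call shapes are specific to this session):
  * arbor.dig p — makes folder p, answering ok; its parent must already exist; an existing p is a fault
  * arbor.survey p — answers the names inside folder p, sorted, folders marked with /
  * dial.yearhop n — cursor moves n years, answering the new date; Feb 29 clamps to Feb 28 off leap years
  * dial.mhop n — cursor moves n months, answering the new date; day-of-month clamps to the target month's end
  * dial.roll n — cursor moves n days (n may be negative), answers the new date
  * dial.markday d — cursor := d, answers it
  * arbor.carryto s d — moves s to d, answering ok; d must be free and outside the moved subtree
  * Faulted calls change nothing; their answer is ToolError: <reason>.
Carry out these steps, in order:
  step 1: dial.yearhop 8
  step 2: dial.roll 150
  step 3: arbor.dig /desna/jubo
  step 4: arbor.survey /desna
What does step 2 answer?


Using yearhop using n→8, giving 2051-05-15.
Invoking roll using n→150, and observe 2051-10-12.
Now I run dig using p→/desna/jubo: ok.
Invoking survey using p→/desna, yielding [jubo/].

Answer: 2051-10-12


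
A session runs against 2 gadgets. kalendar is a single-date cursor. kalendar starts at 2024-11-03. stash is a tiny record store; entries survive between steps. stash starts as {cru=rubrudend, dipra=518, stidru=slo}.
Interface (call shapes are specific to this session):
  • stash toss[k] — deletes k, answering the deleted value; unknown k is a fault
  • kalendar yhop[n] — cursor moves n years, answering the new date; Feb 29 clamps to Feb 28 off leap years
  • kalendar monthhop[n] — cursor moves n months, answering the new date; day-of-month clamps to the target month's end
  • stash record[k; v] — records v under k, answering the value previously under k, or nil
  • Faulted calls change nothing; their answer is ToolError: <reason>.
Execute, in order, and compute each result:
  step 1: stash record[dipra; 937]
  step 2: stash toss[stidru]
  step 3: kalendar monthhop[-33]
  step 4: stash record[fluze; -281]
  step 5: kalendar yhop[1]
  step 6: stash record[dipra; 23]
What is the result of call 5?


Answer: 2023-02-03

Derivation:
% 1. stash record(k: dipra, v: 937) ~> 518
% 2. stash toss(k: stidru) ~> slo
% 3. kalendar monthhop(n: -33) ~> 2022-02-03
% 4. stash record(k: fluze, v: -281) ~> nil
% 5. kalendar yhop(n: 1) ~> 2023-02-03
% 6. stash record(k: dipra, v: 23) ~> 937


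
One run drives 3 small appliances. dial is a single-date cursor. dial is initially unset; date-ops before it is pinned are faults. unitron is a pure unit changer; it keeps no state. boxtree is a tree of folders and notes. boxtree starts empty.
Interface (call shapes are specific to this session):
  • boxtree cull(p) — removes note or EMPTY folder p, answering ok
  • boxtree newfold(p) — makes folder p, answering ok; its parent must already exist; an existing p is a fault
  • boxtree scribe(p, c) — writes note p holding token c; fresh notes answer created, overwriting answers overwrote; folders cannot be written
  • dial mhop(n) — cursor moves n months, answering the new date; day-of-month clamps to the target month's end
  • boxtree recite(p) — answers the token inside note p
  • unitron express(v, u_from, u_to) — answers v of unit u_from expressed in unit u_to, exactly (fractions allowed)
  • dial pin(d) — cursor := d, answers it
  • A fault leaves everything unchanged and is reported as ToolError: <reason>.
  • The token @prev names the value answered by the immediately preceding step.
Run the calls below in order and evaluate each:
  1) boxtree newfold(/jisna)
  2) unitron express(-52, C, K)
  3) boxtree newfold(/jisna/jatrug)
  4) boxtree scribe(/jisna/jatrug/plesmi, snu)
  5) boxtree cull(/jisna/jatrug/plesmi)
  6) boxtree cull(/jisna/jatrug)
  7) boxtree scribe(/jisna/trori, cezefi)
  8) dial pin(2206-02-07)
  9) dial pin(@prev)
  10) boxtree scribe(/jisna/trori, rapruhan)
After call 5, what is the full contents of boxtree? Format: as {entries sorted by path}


Step: boxtree newfold[p: /jisna]
Result: ok
Step: unitron express[v: -52; u_from: C; u_to: K]
Result: 4423/20
Step: boxtree newfold[p: /jisna/jatrug]
Result: ok
Step: boxtree scribe[p: /jisna/jatrug/plesmi; c: snu]
Result: created
Step: boxtree cull[p: /jisna/jatrug/plesmi]
Result: ok
Step: boxtree cull[p: /jisna/jatrug]
Result: ok
Step: boxtree scribe[p: /jisna/trori; c: cezefi]
Result: created
Step: dial pin[d: 2206-02-07]
Result: 2206-02-07
Step: dial pin[d: @prev]
Result: 2206-02-07
Step: boxtree scribe[p: /jisna/trori; c: rapruhan]
Result: overwrote

Answer: {jisna/, jisna/jatrug/}


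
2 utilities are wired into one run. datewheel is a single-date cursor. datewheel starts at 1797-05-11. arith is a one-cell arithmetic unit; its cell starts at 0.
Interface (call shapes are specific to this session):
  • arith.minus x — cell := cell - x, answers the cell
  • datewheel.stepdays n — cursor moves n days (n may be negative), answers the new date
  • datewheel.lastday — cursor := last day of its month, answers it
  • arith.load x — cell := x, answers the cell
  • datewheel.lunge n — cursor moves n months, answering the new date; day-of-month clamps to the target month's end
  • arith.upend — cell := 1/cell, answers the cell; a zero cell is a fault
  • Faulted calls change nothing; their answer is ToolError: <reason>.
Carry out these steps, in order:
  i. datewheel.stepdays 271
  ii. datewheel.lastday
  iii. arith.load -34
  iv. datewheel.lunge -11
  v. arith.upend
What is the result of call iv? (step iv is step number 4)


% datewheel.stepdays n='271'
= 1798-02-06
% datewheel.lastday
= 1798-02-28
% arith.load x='-34'
= -34
% datewheel.lunge n='-11'
= 1797-03-28
% arith.upend
= -1/34

Answer: 1797-03-28


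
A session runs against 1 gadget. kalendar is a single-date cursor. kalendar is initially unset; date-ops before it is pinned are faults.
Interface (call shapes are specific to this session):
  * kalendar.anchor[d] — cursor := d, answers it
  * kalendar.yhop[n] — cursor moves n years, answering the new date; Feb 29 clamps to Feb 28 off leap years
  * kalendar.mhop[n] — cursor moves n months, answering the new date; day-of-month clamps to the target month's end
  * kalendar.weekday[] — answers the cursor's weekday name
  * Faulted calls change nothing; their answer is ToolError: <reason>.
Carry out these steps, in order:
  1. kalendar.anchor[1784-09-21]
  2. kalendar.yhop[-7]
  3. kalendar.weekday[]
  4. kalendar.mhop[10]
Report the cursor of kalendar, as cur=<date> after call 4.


Answer: cur=1778-07-21

Derivation:
[in] kalendar.anchor d→1784-09-21
= 1784-09-21
[in] kalendar.yhop n→-7
= 1777-09-21
[in] kalendar.weekday
= Sunday
[in] kalendar.mhop n→10
= 1778-07-21


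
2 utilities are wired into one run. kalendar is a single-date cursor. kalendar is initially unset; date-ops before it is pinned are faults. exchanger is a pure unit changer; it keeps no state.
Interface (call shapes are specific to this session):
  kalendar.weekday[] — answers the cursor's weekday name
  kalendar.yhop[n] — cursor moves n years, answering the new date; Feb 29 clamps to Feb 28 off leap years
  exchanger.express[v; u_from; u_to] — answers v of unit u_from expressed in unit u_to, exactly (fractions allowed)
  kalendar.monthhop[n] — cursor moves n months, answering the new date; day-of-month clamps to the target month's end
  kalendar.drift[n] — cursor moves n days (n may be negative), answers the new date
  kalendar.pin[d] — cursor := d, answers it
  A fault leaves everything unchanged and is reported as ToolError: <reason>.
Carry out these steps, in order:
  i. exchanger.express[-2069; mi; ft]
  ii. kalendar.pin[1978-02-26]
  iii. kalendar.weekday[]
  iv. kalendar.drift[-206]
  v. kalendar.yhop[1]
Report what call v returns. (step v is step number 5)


~$ exchanger.express -2069 mi ft
  -10924320
~$ kalendar.pin 1978-02-26
  1978-02-26
~$ kalendar.weekday
  Sunday
~$ kalendar.drift -206
  1977-08-04
~$ kalendar.yhop 1
  1978-08-04

Answer: 1978-08-04


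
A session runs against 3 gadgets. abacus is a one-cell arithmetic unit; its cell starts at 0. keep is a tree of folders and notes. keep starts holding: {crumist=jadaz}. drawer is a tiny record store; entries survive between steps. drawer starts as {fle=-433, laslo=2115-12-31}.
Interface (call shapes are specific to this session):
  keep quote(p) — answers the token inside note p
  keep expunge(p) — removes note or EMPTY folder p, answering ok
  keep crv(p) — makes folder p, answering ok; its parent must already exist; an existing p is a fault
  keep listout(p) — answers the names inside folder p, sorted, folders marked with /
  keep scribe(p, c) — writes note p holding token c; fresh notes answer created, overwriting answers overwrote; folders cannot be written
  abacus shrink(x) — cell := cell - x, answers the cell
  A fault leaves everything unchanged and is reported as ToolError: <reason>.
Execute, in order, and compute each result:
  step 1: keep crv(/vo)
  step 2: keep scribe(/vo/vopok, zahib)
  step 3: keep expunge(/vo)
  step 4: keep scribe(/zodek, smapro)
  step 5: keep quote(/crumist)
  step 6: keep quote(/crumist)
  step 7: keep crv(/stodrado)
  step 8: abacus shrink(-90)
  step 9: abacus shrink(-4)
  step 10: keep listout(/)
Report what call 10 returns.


Answer: [crumist, stodrado/, vo/, zodek]

Derivation:
·→ keep crv(p: /vo)
·← ok
·→ keep scribe(p: /vo/vopok, c: zahib)
·← created
·→ keep expunge(p: /vo)
·← ToolError: not empty
·→ keep scribe(p: /zodek, c: smapro)
·← created
·→ keep quote(p: /crumist)
·← jadaz
·→ keep quote(p: /crumist)
·← jadaz
·→ keep crv(p: /stodrado)
·← ok
·→ abacus shrink(x: -90)
·← 90
·→ abacus shrink(x: -4)
·← 94
·→ keep listout(p: /)
·← [crumist, stodrado/, vo/, zodek]


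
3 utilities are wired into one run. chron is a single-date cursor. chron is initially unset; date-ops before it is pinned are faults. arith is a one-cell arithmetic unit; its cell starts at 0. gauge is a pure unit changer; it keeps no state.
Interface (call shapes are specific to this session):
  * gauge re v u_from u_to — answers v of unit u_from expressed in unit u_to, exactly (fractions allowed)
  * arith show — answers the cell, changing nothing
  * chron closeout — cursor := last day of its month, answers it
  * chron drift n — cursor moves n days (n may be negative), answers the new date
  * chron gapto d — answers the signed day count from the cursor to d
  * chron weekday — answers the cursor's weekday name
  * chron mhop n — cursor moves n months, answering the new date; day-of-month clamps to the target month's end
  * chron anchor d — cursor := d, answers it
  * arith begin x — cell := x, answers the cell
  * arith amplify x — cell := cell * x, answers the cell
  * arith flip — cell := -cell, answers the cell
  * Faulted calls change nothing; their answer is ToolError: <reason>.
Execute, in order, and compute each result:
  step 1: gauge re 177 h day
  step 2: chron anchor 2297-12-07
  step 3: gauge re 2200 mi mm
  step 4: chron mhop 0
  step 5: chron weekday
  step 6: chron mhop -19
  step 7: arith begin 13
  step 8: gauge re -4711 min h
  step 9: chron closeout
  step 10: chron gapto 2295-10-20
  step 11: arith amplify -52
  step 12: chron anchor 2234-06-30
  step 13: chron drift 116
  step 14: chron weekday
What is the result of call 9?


;; 1. gauge re(v='177', u_from='h', u_to='day') == 59/8
;; 2. chron anchor(d='2297-12-07') == 2297-12-07
;; 3. gauge re(v='2200', u_from='mi', u_to='mm') == 3540556800
;; 4. chron mhop(n='0') == 2297-12-07
;; 5. chron weekday() == Tuesday
;; 6. chron mhop(n='-19') == 2296-05-07
;; 7. arith begin(x='13') == 13
;; 8. gauge re(v='-4711', u_from='min', u_to='h') == -4711/60
;; 9. chron closeout() == 2296-05-31
;; 10. chron gapto(d='2295-10-20') == -224
;; 11. arith amplify(x='-52') == -676
;; 12. chron anchor(d='2234-06-30') == 2234-06-30
;; 13. chron drift(n='116') == 2234-10-24
;; 14. chron weekday() == Friday

Answer: 2296-05-31


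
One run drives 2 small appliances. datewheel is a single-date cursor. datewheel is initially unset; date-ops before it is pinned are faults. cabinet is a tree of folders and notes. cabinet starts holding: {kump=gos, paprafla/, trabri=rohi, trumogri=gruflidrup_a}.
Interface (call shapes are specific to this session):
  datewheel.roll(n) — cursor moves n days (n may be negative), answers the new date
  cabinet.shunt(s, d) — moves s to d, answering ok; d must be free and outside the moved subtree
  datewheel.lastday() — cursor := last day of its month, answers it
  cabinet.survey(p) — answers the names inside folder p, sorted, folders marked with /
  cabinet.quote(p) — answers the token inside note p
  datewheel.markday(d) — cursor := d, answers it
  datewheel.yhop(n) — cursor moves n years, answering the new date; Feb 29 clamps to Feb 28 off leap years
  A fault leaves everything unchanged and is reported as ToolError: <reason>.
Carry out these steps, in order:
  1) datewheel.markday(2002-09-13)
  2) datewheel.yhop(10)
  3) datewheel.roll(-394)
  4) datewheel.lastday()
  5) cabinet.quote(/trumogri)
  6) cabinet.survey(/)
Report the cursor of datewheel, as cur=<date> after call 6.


Answer: cur=2011-08-31

Derivation:
;; markday(d='2002-09-13') => 2002-09-13
;; yhop(n='10') => 2012-09-13
;; roll(n='-394') => 2011-08-16
;; lastday() => 2011-08-31
;; quote(p='/trumogri') => gruflidrup_a
;; survey(p='/') => [kump, paprafla/, trabri, trumogri]


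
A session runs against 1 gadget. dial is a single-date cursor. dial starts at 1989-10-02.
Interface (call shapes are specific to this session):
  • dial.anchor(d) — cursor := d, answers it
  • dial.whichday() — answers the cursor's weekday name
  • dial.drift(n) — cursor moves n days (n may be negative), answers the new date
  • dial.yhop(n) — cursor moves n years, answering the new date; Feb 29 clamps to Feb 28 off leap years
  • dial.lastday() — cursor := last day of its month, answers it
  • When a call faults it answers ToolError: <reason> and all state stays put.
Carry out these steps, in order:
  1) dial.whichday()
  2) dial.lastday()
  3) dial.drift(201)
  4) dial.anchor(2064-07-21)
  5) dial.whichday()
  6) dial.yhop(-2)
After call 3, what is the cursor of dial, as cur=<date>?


> dial.whichday
:: Monday
> dial.lastday
:: 1989-10-31
> dial.drift n: 201
:: 1990-05-20
> dial.anchor d: 2064-07-21
:: 2064-07-21
> dial.whichday
:: Monday
> dial.yhop n: -2
:: 2062-07-21

Answer: cur=1990-05-20


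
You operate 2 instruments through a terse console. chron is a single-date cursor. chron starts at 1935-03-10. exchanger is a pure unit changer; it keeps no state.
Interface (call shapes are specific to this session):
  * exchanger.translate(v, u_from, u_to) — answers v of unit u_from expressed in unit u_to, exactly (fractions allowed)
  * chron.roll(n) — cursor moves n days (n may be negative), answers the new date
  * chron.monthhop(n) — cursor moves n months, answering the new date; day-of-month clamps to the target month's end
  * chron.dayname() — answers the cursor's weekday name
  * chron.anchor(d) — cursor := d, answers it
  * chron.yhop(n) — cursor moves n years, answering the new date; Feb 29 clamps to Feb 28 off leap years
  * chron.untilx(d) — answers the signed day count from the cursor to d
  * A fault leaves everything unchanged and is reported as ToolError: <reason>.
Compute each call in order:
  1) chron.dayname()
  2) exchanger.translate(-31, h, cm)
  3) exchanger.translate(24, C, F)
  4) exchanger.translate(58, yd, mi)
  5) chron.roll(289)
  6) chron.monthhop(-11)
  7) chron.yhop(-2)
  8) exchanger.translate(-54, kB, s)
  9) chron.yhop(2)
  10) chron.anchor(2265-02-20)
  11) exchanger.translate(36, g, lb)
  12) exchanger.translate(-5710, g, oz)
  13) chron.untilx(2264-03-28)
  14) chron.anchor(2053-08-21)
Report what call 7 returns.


Answer: 1933-01-24

Derivation:
>>> chron.dayname
:: Sunday
>>> exchanger.translate v: -31 u_from: h u_to: cm
:: ToolError: incompatible units
>>> exchanger.translate v: 24 u_from: C u_to: F
:: 376/5
>>> exchanger.translate v: 58 u_from: yd u_to: mi
:: 29/880
>>> chron.roll n: 289
:: 1935-12-24
>>> chron.monthhop n: -11
:: 1935-01-24
>>> chron.yhop n: -2
:: 1933-01-24
>>> exchanger.translate v: -54 u_from: kB u_to: s
:: ToolError: incompatible units
>>> chron.yhop n: 2
:: 1935-01-24
>>> chron.anchor d: 2265-02-20
:: 2265-02-20
>>> exchanger.translate v: 36 u_from: g u_to: lb
:: 3600000/45359237
>>> exchanger.translate v: -5710 u_from: g u_to: oz
:: -9136000000/45359237
>>> chron.untilx d: 2264-03-28
:: -329
>>> chron.anchor d: 2053-08-21
:: 2053-08-21


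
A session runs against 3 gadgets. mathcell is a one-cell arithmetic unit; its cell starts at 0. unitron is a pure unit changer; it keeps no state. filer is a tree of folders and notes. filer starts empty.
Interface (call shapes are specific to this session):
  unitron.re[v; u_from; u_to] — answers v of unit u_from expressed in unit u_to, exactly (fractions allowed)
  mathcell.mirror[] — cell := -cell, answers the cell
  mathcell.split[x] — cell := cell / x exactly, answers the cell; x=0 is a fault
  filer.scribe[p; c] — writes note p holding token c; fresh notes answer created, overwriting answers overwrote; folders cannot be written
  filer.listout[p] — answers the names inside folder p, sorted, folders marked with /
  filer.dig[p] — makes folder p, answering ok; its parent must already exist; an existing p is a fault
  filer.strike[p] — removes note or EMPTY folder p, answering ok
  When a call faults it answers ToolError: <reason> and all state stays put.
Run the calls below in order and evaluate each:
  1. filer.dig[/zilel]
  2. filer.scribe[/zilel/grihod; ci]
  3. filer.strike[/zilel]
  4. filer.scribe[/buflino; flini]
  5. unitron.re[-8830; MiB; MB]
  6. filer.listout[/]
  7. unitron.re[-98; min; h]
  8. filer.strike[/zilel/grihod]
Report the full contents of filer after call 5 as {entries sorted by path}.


→ filer.dig(/zilel)
← ok
→ filer.scribe(/zilel/grihod, ci)
← created
→ filer.strike(/zilel)
← ToolError: not empty
→ filer.scribe(/buflino, flini)
← created
→ unitron.re(-8830, MiB, MB)
← -28934144/3125
→ filer.listout(/)
← [buflino, zilel/]
→ unitron.re(-98, min, h)
← -49/30
→ filer.strike(/zilel/grihod)
← ok

Answer: {buflino=flini, zilel/, zilel/grihod=ci}


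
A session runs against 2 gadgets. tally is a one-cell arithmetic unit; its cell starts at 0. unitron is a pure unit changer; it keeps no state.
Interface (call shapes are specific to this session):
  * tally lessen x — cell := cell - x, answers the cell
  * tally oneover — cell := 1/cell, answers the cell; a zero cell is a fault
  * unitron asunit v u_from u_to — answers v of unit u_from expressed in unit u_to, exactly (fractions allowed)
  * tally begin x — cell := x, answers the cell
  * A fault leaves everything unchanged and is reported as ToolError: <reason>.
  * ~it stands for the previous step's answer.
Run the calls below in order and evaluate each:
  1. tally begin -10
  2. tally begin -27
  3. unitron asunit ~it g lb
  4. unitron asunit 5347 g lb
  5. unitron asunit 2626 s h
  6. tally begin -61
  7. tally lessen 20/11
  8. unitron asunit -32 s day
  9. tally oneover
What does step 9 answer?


==> tally begin(x='-10')
<== -10
==> tally begin(x='-27')
<== -27
==> unitron asunit(v='~it', u_from='g', u_to='lb')
<== -2700000/45359237
==> unitron asunit(v='5347', u_from='g', u_to='lb')
<== 534700000/45359237
==> unitron asunit(v='2626', u_from='s', u_to='h')
<== 1313/1800
==> tally begin(x='-61')
<== -61
==> tally lessen(x='20/11')
<== -691/11
==> unitron asunit(v='-32', u_from='s', u_to='day')
<== -1/2700
==> tally oneover()
<== -11/691

Answer: -11/691


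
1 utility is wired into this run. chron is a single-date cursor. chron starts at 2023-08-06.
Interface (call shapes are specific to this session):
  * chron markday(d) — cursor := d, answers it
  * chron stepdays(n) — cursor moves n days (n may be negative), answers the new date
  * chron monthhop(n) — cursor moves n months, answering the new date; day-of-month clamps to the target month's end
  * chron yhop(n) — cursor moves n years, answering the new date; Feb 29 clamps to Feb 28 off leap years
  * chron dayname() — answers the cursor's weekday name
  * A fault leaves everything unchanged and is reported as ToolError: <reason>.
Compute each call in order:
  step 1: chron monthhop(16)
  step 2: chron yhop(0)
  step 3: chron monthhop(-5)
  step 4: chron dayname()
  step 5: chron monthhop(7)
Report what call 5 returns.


Answer: 2025-02-06

Derivation:
> chron monthhop n='16'
= 2024-12-06
> chron yhop n='0'
= 2024-12-06
> chron monthhop n='-5'
= 2024-07-06
> chron dayname
= Saturday
> chron monthhop n='7'
= 2025-02-06


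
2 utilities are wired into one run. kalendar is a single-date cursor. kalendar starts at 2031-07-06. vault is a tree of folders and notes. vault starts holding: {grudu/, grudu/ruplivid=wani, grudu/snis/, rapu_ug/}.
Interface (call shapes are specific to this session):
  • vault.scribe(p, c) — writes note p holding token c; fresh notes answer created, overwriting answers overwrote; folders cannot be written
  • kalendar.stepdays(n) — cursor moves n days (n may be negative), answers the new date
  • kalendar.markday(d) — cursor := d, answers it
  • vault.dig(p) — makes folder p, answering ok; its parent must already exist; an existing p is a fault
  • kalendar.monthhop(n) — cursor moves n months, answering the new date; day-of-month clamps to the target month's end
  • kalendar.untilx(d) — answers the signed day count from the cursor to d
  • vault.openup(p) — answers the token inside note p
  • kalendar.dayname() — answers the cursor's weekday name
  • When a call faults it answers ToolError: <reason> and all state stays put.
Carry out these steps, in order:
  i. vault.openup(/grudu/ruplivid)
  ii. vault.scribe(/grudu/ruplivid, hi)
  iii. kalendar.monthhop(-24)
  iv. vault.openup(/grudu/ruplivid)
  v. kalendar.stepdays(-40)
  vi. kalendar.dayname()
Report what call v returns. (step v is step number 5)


>>> vault.openup p='/grudu/ruplivid'
[out] wani
>>> vault.scribe p='/grudu/ruplivid' c='hi'
[out] overwrote
>>> kalendar.monthhop n='-24'
[out] 2029-07-06
>>> vault.openup p='/grudu/ruplivid'
[out] hi
>>> kalendar.stepdays n='-40'
[out] 2029-05-27
>>> kalendar.dayname
[out] Sunday

Answer: 2029-05-27


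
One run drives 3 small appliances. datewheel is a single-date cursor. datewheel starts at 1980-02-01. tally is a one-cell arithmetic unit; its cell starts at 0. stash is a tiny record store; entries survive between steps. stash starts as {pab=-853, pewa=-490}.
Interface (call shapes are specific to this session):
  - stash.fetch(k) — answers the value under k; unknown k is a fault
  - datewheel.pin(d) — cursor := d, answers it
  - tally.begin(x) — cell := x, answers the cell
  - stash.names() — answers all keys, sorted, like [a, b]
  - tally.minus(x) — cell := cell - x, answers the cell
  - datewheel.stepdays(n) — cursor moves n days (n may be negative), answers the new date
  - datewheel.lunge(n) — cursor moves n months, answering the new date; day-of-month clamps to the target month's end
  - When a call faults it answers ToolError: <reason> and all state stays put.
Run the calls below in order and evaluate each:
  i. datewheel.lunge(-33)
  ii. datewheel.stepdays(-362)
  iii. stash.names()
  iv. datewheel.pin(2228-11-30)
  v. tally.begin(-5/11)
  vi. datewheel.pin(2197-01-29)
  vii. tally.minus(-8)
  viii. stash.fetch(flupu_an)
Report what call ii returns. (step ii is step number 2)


·→ datewheel.lunge(n: -33)
·← 1977-05-01
·→ datewheel.stepdays(n: -362)
·← 1976-05-04
·→ stash.names()
·← [pab, pewa]
·→ datewheel.pin(d: 2228-11-30)
·← 2228-11-30
·→ tally.begin(x: -5/11)
·← -5/11
·→ datewheel.pin(d: 2197-01-29)
·← 2197-01-29
·→ tally.minus(x: -8)
·← 83/11
·→ stash.fetch(k: flupu_an)
·← ToolError: no such key flupu_an

Answer: 1976-05-04


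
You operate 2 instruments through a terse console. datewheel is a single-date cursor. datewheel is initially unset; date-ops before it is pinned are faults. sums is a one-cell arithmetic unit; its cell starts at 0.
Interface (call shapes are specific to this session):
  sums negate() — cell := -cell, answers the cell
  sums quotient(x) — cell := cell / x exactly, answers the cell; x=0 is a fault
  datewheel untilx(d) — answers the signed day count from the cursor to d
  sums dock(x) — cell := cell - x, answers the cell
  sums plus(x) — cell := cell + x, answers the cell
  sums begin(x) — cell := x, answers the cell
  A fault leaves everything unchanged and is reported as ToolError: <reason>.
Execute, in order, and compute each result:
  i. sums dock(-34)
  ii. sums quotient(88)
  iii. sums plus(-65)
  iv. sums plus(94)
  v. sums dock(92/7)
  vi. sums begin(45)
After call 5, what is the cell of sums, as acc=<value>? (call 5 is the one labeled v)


> sums dock -34
:: 34
> sums quotient 88
:: 17/44
> sums plus -65
:: -2843/44
> sums plus 94
:: 1293/44
> sums dock 92/7
:: 5003/308
> sums begin 45
:: 45

Answer: acc=5003/308


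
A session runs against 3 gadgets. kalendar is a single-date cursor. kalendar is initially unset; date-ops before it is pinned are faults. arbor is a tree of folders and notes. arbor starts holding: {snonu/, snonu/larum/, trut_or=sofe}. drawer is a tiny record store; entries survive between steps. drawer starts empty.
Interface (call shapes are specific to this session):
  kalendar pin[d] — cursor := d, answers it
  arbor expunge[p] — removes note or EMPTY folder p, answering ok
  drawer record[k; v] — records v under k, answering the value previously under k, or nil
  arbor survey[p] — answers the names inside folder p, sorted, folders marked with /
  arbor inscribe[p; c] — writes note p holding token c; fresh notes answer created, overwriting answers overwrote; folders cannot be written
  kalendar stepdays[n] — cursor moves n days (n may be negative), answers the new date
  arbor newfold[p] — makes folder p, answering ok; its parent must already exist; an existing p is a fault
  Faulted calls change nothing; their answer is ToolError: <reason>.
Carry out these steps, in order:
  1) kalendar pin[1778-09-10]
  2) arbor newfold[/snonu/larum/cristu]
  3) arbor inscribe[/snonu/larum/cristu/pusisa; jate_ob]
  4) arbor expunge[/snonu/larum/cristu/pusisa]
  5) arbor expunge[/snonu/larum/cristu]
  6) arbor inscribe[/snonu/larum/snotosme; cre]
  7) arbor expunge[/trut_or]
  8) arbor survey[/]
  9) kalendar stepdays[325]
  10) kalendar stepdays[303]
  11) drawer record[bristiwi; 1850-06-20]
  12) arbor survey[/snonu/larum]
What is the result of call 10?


Answer: 1780-05-30

Derivation:
-- 1. kalendar pin(d→1778-09-10) : 1778-09-10
-- 2. arbor newfold(p→/snonu/larum/cristu) : ok
-- 3. arbor inscribe(p→/snonu/larum/cristu/pusisa, c→jate_ob) : created
-- 4. arbor expunge(p→/snonu/larum/cristu/pusisa) : ok
-- 5. arbor expunge(p→/snonu/larum/cristu) : ok
-- 6. arbor inscribe(p→/snonu/larum/snotosme, c→cre) : created
-- 7. arbor expunge(p→/trut_or) : ok
-- 8. arbor survey(p→/) : [snonu/]
-- 9. kalendar stepdays(n→325) : 1779-08-01
-- 10. kalendar stepdays(n→303) : 1780-05-30
-- 11. drawer record(k→bristiwi, v→1850-06-20) : nil
-- 12. arbor survey(p→/snonu/larum) : [snotosme]
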